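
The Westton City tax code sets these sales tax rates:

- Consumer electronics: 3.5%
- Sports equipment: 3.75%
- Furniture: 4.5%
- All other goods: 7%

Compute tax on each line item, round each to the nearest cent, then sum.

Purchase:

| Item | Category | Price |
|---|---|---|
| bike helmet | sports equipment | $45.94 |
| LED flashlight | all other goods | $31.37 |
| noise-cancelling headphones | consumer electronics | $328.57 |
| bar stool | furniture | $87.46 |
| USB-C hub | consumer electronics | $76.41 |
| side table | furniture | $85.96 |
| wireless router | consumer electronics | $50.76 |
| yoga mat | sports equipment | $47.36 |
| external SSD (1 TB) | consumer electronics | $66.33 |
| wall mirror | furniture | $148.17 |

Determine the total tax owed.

$38.45

Bike helmet $45.94: sports equipment → 3.75% → $1.72
LED flashlight $31.37: all other goods → 7% → $2.20
Noise-cancelling headphones $328.57: consumer electronics → 3.5% → $11.50
Bar stool $87.46: furniture → 4.5% → $3.94
USB-C hub $76.41: consumer electronics → 3.5% → $2.67
Side table $85.96: furniture → 4.5% → $3.87
Wireless router $50.76: consumer electronics → 3.5% → $1.78
Yoga mat $47.36: sports equipment → 3.75% → $1.78
External SSD (1 TB) $66.33: consumer electronics → 3.5% → $2.32
Wall mirror $148.17: furniture → 4.5% → $6.67
Total tax = $1.72 + $2.20 + $11.50 + $3.94 + $2.67 + $3.87 + $1.78 + $1.78 + $2.32 + $6.67 = $38.45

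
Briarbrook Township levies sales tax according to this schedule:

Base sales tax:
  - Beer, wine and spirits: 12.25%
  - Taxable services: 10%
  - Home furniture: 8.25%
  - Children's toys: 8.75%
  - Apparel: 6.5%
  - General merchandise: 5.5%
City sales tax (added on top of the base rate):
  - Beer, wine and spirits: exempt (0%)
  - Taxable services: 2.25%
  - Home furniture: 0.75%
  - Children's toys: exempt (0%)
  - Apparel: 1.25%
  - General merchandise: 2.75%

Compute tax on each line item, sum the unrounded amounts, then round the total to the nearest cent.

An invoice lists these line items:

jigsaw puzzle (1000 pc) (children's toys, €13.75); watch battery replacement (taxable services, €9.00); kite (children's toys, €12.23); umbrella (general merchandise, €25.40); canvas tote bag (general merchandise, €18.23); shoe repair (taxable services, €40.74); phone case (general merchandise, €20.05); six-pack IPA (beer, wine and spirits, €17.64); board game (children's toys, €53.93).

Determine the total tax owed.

Jigsaw puzzle (1000 pc) €13.75: children's toys → 8.75% + 0% city = 8.75% → €1.203125
Watch battery replacement €9.00: taxable services → 10% + 2.25% city = 12.25% → €1.1025
Kite €12.23: children's toys → 8.75% + 0% city = 8.75% → €1.070125
Umbrella €25.40: general merchandise → 5.5% + 2.75% city = 8.25% → €2.0955
Canvas tote bag €18.23: general merchandise → 5.5% + 2.75% city = 8.25% → €1.503975
Shoe repair €40.74: taxable services → 10% + 2.25% city = 12.25% → €4.99065
Phone case €20.05: general merchandise → 5.5% + 2.75% city = 8.25% → €1.654125
Six-pack IPA €17.64: beer, wine and spirits → 12.25% + 0% city = 12.25% → €2.1609
Board game €53.93: children's toys → 8.75% + 0% city = 8.75% → €4.718875
Unrounded tax sum = €20.499775 → €20.50

€20.50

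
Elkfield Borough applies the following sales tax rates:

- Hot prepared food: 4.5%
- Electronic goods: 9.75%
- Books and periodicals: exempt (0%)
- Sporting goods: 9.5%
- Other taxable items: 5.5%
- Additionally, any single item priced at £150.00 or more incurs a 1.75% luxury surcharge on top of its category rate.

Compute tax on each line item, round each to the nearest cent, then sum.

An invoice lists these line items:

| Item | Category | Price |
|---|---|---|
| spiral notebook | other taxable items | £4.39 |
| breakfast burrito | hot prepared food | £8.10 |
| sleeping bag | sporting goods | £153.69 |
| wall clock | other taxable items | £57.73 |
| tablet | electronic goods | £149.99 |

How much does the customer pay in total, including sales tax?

Spiral notebook £4.39: other taxable items → 5.5% → £0.24
Breakfast burrito £8.10: hot prepared food → 4.5% → £0.36
Sleeping bag £153.69: sporting goods → 9.5% + 1.75% surcharge = 11.25% → £17.29
Wall clock £57.73: other taxable items → 5.5% → £3.18
Tablet £149.99: electronic goods → 9.75% → £14.62
Subtotal = £373.90; tax = £35.69; total due = £409.59

£409.59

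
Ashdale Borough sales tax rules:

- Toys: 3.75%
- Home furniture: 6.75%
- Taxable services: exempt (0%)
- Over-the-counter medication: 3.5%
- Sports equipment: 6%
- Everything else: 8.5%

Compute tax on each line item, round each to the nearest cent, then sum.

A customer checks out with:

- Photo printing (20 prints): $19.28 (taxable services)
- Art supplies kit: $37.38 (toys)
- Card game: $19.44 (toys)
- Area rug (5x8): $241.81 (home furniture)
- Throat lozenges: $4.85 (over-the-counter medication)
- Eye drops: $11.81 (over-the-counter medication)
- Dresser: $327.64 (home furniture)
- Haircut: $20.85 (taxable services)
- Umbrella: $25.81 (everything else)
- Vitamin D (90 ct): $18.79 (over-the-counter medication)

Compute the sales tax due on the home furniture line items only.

Area rug (5x8) $241.81: home furniture → 6.75% → $16.32
Dresser $327.64: home furniture → 6.75% → $22.12
Tax on home furniture = $16.32 + $22.12 = $38.44

$38.44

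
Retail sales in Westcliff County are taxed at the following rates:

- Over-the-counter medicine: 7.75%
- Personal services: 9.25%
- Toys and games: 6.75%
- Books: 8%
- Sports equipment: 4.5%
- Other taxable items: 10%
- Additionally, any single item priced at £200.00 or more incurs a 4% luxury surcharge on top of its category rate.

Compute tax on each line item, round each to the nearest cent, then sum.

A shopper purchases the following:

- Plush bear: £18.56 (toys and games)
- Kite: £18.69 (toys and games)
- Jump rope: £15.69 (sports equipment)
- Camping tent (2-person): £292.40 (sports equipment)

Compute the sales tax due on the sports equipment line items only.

Jump rope £15.69: sports equipment → 4.5% → £0.71
Camping tent (2-person) £292.40: sports equipment → 4.5% + 4% surcharge = 8.5% → £24.85
Tax on sports equipment = £0.71 + £24.85 = £25.56

£25.56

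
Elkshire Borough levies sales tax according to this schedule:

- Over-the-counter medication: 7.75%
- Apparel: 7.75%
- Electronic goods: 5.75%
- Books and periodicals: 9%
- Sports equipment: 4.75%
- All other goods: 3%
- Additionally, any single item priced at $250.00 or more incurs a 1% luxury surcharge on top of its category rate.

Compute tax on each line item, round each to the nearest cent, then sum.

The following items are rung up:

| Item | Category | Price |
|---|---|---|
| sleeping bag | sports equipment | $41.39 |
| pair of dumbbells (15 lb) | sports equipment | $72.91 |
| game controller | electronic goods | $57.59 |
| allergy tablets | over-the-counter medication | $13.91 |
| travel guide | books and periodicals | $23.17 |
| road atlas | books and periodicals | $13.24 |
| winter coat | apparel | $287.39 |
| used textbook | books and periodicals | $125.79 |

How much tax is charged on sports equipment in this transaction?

Sleeping bag $41.39: sports equipment → 4.75% → $1.97
Pair of dumbbells (15 lb) $72.91: sports equipment → 4.75% → $3.46
Tax on sports equipment = $1.97 + $3.46 = $5.43

$5.43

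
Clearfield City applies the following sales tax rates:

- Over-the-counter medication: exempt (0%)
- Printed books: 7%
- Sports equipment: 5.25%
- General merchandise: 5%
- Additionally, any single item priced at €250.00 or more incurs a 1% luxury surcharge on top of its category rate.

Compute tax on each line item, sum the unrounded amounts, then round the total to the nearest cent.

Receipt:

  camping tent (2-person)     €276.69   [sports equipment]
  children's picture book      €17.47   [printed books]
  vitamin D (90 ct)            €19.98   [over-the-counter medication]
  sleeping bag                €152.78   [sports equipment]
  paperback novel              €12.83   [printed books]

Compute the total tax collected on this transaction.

Camping tent (2-person) €276.69: sports equipment → 5.25% + 1% surcharge = 6.25% → €17.293125
Children's picture book €17.47: printed books → 7% → €1.2229
Vitamin D (90 ct) €19.98: over-the-counter medication → 0% → €0.00
Sleeping bag €152.78: sports equipment → 5.25% → €8.02095
Paperback novel €12.83: printed books → 7% → €0.8981
Unrounded tax sum = €27.435075 → €27.44

€27.44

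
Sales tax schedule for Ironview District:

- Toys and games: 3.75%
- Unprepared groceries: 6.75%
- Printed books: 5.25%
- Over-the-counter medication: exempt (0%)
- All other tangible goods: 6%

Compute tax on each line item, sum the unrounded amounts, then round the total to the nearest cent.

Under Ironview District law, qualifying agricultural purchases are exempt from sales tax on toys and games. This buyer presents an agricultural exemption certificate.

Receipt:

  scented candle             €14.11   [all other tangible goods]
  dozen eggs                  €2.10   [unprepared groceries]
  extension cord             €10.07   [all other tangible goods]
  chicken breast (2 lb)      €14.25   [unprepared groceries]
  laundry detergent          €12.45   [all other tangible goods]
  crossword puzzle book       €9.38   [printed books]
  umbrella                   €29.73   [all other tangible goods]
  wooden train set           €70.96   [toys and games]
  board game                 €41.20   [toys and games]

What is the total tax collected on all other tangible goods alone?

Scented candle €14.11: all other tangible goods → 6% → €0.8466
Extension cord €10.07: all other tangible goods → 6% → €0.6042
Laundry detergent €12.45: all other tangible goods → 6% → €0.747
Umbrella €29.73: all other tangible goods → 6% → €1.7838
Tax on all other tangible goods: unrounded sum = €3.9816 → €3.98

€3.98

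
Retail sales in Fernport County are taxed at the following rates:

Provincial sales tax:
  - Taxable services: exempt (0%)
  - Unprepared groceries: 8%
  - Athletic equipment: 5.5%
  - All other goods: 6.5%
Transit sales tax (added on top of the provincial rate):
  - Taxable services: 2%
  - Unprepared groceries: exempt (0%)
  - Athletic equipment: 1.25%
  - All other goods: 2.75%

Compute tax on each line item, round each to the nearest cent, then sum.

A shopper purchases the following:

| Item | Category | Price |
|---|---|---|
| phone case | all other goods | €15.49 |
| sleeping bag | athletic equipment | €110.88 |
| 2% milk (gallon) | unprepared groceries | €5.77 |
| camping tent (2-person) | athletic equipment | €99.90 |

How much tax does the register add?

Phone case €15.49: all other goods → 6.5% + 2.75% transit = 9.25% → €1.43
Sleeping bag €110.88: athletic equipment → 5.5% + 1.25% transit = 6.75% → €7.48
2% milk (gallon) €5.77: unprepared groceries → 8% + 0% transit = 8% → €0.46
Camping tent (2-person) €99.90: athletic equipment → 5.5% + 1.25% transit = 6.75% → €6.74
Total tax = €1.43 + €7.48 + €0.46 + €6.74 = €16.11

€16.11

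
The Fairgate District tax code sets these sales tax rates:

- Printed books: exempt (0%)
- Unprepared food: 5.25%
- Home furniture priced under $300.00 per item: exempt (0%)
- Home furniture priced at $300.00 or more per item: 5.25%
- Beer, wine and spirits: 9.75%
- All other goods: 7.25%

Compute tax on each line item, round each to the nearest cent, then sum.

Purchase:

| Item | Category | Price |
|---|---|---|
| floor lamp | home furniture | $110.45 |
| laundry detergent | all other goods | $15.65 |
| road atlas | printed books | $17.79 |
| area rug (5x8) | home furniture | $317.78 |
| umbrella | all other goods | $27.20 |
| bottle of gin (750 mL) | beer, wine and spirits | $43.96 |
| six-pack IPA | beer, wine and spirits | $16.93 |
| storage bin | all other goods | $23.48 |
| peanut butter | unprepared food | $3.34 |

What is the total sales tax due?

Floor lamp $110.45: home furniture, under $300.00 → 0% → $0.00
Laundry detergent $15.65: all other goods → 7.25% → $1.13
Road atlas $17.79: printed books → 0% → $0.00
Area rug (5x8) $317.78: home furniture, $300.00 or more → 5.25% → $16.68
Umbrella $27.20: all other goods → 7.25% → $1.97
Bottle of gin (750 mL) $43.96: beer, wine and spirits → 9.75% → $4.29
Six-pack IPA $16.93: beer, wine and spirits → 9.75% → $1.65
Storage bin $23.48: all other goods → 7.25% → $1.70
Peanut butter $3.34: unprepared food → 5.25% → $0.18
Total tax = $1.13 + $16.68 + $1.97 + $4.29 + $1.65 + $1.70 + $0.18 = $27.60

$27.60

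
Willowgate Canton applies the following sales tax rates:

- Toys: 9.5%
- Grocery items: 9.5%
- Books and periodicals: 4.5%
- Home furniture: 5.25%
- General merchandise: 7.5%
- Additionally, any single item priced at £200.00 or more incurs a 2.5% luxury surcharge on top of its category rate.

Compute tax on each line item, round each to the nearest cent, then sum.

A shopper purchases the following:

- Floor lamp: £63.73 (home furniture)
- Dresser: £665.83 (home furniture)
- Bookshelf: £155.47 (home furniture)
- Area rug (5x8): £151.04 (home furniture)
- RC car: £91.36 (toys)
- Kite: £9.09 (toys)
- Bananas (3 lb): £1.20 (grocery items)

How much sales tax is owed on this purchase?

Floor lamp £63.73: home furniture → 5.25% → £3.35
Dresser £665.83: home furniture → 5.25% + 2.5% surcharge = 7.75% → £51.60
Bookshelf £155.47: home furniture → 5.25% → £8.16
Area rug (5x8) £151.04: home furniture → 5.25% → £7.93
RC car £91.36: toys → 9.5% → £8.68
Kite £9.09: toys → 9.5% → £0.86
Bananas (3 lb) £1.20: grocery items → 9.5% → £0.11
Total tax = £3.35 + £51.60 + £8.16 + £7.93 + £8.68 + £0.86 + £0.11 = £80.69

£80.69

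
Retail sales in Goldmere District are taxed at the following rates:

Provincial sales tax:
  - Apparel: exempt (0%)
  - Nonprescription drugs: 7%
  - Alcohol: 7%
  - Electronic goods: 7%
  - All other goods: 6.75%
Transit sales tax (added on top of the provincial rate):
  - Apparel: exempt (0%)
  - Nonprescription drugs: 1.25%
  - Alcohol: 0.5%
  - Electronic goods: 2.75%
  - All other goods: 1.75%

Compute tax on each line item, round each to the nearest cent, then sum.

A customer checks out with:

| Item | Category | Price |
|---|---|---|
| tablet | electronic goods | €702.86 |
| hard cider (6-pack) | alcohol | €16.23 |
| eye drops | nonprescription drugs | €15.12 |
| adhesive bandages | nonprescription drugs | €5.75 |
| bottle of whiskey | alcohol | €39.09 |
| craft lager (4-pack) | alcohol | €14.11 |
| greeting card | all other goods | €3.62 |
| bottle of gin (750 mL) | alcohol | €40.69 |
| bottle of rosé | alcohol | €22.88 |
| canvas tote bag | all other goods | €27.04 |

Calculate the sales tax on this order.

Tablet €702.86: electronic goods → 7% + 2.75% transit = 9.75% → €68.53
Hard cider (6-pack) €16.23: alcohol → 7% + 0.5% transit = 7.5% → €1.22
Eye drops €15.12: nonprescription drugs → 7% + 1.25% transit = 8.25% → €1.25
Adhesive bandages €5.75: nonprescription drugs → 7% + 1.25% transit = 8.25% → €0.47
Bottle of whiskey €39.09: alcohol → 7% + 0.5% transit = 7.5% → €2.93
Craft lager (4-pack) €14.11: alcohol → 7% + 0.5% transit = 7.5% → €1.06
Greeting card €3.62: all other goods → 6.75% + 1.75% transit = 8.5% → €0.31
Bottle of gin (750 mL) €40.69: alcohol → 7% + 0.5% transit = 7.5% → €3.05
Bottle of rosé €22.88: alcohol → 7% + 0.5% transit = 7.5% → €1.72
Canvas tote bag €27.04: all other goods → 6.75% + 1.75% transit = 8.5% → €2.30
Total tax = €68.53 + €1.22 + €1.25 + €0.47 + €2.93 + €1.06 + €0.31 + €3.05 + €1.72 + €2.30 = €82.84

€82.84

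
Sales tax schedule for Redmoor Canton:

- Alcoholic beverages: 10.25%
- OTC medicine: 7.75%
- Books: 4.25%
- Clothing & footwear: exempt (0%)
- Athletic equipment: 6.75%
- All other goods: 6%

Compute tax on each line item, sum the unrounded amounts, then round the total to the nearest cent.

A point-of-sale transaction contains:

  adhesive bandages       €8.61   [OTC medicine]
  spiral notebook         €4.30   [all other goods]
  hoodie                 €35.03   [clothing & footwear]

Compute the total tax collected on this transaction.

€0.93

Adhesive bandages €8.61: OTC medicine → 7.75% → €0.667275
Spiral notebook €4.30: all other goods → 6% → €0.258
Hoodie €35.03: clothing & footwear → 0% → €0.00
Unrounded tax sum = €0.925275 → €0.93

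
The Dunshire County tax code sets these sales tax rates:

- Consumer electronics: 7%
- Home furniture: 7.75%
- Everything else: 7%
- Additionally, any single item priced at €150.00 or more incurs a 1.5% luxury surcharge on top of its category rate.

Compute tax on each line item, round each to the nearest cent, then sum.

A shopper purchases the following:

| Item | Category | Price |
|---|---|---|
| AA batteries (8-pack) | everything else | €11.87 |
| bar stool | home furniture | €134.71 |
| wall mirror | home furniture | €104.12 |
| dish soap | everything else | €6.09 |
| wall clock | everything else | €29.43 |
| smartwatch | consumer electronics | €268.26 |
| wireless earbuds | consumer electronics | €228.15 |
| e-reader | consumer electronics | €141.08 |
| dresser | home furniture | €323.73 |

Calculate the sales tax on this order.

€103.85

AA batteries (8-pack) €11.87: everything else → 7% → €0.83
Bar stool €134.71: home furniture → 7.75% → €10.44
Wall mirror €104.12: home furniture → 7.75% → €8.07
Dish soap €6.09: everything else → 7% → €0.43
Wall clock €29.43: everything else → 7% → €2.06
Smartwatch €268.26: consumer electronics → 7% + 1.5% surcharge = 8.5% → €22.80
Wireless earbuds €228.15: consumer electronics → 7% + 1.5% surcharge = 8.5% → €19.39
E-reader €141.08: consumer electronics → 7% → €9.88
Dresser €323.73: home furniture → 7.75% + 1.5% surcharge = 9.25% → €29.95
Total tax = €0.83 + €10.44 + €8.07 + €0.43 + €2.06 + €22.80 + €19.39 + €9.88 + €29.95 = €103.85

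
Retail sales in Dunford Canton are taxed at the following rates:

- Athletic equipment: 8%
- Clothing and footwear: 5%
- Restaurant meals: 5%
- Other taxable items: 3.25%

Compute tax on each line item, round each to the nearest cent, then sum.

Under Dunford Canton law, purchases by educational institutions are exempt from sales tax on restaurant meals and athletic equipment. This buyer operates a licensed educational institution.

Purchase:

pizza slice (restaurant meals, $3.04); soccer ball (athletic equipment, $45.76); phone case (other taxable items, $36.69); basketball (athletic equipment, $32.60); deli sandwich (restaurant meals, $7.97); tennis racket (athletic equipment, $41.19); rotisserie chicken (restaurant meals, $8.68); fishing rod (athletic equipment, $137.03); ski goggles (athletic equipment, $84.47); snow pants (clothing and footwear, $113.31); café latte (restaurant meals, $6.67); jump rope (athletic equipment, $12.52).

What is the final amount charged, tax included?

Pizza slice $3.04: restaurant meals, buyer-exempt → 0% → $0.00
Soccer ball $45.76: athletic equipment, buyer-exempt → 0% → $0.00
Phone case $36.69: other taxable items → 3.25% → $1.19
Basketball $32.60: athletic equipment, buyer-exempt → 0% → $0.00
Deli sandwich $7.97: restaurant meals, buyer-exempt → 0% → $0.00
Tennis racket $41.19: athletic equipment, buyer-exempt → 0% → $0.00
Rotisserie chicken $8.68: restaurant meals, buyer-exempt → 0% → $0.00
Fishing rod $137.03: athletic equipment, buyer-exempt → 0% → $0.00
Ski goggles $84.47: athletic equipment, buyer-exempt → 0% → $0.00
Snow pants $113.31: clothing and footwear → 5% → $5.67
Café latte $6.67: restaurant meals, buyer-exempt → 0% → $0.00
Jump rope $12.52: athletic equipment, buyer-exempt → 0% → $0.00
Subtotal = $529.93; tax = $6.86; total due = $536.79

$536.79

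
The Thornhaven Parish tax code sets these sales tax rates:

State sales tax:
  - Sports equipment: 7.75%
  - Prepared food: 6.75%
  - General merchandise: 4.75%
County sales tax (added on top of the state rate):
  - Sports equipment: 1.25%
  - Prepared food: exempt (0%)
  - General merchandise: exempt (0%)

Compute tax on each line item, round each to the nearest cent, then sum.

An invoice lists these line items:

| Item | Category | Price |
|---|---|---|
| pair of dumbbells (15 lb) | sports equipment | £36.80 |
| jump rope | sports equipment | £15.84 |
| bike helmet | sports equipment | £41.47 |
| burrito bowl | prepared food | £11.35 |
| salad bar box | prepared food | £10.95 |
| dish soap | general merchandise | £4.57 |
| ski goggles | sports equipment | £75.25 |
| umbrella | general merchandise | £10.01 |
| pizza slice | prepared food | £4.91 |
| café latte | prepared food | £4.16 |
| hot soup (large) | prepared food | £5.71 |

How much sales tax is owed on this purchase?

£18.45

Pair of dumbbells (15 lb) £36.80: sports equipment → 7.75% + 1.25% county = 9% → £3.31
Jump rope £15.84: sports equipment → 7.75% + 1.25% county = 9% → £1.43
Bike helmet £41.47: sports equipment → 7.75% + 1.25% county = 9% → £3.73
Burrito bowl £11.35: prepared food → 6.75% + 0% county = 6.75% → £0.77
Salad bar box £10.95: prepared food → 6.75% + 0% county = 6.75% → £0.74
Dish soap £4.57: general merchandise → 4.75% + 0% county = 4.75% → £0.22
Ski goggles £75.25: sports equipment → 7.75% + 1.25% county = 9% → £6.77
Umbrella £10.01: general merchandise → 4.75% + 0% county = 4.75% → £0.48
Pizza slice £4.91: prepared food → 6.75% + 0% county = 6.75% → £0.33
Café latte £4.16: prepared food → 6.75% + 0% county = 6.75% → £0.28
Hot soup (large) £5.71: prepared food → 6.75% + 0% county = 6.75% → £0.39
Total tax = £3.31 + £1.43 + £3.73 + £0.77 + £0.74 + £0.22 + £6.77 + £0.48 + £0.33 + £0.28 + £0.39 = £18.45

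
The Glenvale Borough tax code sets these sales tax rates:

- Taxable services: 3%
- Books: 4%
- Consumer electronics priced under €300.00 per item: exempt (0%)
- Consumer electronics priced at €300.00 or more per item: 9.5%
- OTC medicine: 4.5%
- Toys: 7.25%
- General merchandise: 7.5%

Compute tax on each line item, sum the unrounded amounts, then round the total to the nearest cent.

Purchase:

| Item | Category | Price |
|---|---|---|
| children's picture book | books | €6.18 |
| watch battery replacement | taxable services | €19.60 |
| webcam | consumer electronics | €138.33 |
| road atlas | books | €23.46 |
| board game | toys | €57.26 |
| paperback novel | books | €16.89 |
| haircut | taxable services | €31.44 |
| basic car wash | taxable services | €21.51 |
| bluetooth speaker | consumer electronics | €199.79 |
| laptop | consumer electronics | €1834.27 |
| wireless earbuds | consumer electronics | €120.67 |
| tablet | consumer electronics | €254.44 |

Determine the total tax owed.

€182.44

Children's picture book €6.18: books → 4% → €0.2472
Watch battery replacement €19.60: taxable services → 3% → €0.588
Webcam €138.33: consumer electronics, under €300.00 → 0% → €0.00
Road atlas €23.46: books → 4% → €0.9384
Board game €57.26: toys → 7.25% → €4.15135
Paperback novel €16.89: books → 4% → €0.6756
Haircut €31.44: taxable services → 3% → €0.9432
Basic car wash €21.51: taxable services → 3% → €0.6453
Bluetooth speaker €199.79: consumer electronics, under €300.00 → 0% → €0.00
Laptop €1834.27: consumer electronics, €300.00 or more → 9.5% → €174.25565
Wireless earbuds €120.67: consumer electronics, under €300.00 → 0% → €0.00
Tablet €254.44: consumer electronics, under €300.00 → 0% → €0.00
Unrounded tax sum = €182.4447 → €182.44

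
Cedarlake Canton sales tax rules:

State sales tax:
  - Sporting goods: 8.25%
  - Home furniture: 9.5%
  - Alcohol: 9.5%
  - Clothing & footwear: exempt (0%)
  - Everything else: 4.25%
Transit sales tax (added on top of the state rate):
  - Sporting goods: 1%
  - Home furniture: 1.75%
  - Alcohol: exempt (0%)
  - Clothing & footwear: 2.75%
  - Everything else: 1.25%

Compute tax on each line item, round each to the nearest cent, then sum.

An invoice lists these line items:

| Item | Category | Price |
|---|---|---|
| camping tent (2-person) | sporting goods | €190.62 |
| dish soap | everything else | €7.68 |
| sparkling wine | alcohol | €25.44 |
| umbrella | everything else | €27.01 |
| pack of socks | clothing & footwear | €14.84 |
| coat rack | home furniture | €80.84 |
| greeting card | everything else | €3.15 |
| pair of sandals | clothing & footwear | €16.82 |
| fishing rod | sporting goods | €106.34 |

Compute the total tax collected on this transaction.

€41.93

Camping tent (2-person) €190.62: sporting goods → 8.25% + 1% transit = 9.25% → €17.63
Dish soap €7.68: everything else → 4.25% + 1.25% transit = 5.5% → €0.42
Sparkling wine €25.44: alcohol → 9.5% + 0% transit = 9.5% → €2.42
Umbrella €27.01: everything else → 4.25% + 1.25% transit = 5.5% → €1.49
Pack of socks €14.84: clothing & footwear → 0% + 2.75% transit = 2.75% → €0.41
Coat rack €80.84: home furniture → 9.5% + 1.75% transit = 11.25% → €9.09
Greeting card €3.15: everything else → 4.25% + 1.25% transit = 5.5% → €0.17
Pair of sandals €16.82: clothing & footwear → 0% + 2.75% transit = 2.75% → €0.46
Fishing rod €106.34: sporting goods → 8.25% + 1% transit = 9.25% → €9.84
Total tax = €17.63 + €0.42 + €2.42 + €1.49 + €0.41 + €9.09 + €0.17 + €0.46 + €9.84 = €41.93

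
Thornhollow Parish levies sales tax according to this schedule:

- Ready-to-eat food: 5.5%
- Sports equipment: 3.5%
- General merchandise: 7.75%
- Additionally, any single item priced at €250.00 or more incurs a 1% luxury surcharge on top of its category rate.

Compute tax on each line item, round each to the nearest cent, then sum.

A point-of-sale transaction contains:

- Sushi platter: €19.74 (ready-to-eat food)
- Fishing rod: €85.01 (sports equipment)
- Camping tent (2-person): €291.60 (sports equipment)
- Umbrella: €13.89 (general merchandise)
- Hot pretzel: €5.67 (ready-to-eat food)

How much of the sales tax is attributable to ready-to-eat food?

Sushi platter €19.74: ready-to-eat food → 5.5% → €1.09
Hot pretzel €5.67: ready-to-eat food → 5.5% → €0.31
Tax on ready-to-eat food = €1.09 + €0.31 = €1.40

€1.40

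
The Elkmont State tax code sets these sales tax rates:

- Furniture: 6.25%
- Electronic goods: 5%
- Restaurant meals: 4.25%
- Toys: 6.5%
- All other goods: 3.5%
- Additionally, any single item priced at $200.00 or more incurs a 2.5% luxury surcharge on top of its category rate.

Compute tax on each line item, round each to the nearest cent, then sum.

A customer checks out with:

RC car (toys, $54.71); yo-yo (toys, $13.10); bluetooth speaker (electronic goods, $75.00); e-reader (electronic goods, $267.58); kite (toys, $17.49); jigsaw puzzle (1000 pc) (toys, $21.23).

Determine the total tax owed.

RC car $54.71: toys → 6.5% → $3.56
Yo-yo $13.10: toys → 6.5% → $0.85
Bluetooth speaker $75.00: electronic goods → 5% → $3.75
E-reader $267.58: electronic goods → 5% + 2.5% surcharge = 7.5% → $20.07
Kite $17.49: toys → 6.5% → $1.14
Jigsaw puzzle (1000 pc) $21.23: toys → 6.5% → $1.38
Total tax = $3.56 + $0.85 + $3.75 + $20.07 + $1.14 + $1.38 = $30.75

$30.75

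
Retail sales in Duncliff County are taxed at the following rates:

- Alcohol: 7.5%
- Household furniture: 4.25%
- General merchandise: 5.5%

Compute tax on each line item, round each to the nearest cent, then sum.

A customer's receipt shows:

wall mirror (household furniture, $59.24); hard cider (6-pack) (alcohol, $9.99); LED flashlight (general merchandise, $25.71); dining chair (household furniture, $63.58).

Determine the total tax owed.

Wall mirror $59.24: household furniture → 4.25% → $2.52
Hard cider (6-pack) $9.99: alcohol → 7.5% → $0.75
LED flashlight $25.71: general merchandise → 5.5% → $1.41
Dining chair $63.58: household furniture → 4.25% → $2.70
Total tax = $2.52 + $0.75 + $1.41 + $2.70 = $7.38

$7.38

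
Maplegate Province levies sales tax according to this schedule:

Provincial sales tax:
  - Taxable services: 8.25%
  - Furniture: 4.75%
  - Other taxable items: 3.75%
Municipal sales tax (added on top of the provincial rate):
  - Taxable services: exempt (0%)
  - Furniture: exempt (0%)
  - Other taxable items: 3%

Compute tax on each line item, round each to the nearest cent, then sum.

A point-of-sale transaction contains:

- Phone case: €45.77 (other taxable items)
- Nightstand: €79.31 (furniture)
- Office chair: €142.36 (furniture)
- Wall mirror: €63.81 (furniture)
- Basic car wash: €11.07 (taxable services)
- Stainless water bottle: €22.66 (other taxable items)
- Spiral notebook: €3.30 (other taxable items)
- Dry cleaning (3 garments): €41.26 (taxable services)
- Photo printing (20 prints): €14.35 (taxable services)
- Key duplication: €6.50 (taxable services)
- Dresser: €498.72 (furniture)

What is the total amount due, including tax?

Phone case €45.77: other taxable items → 3.75% + 3% municipal = 6.75% → €3.09
Nightstand €79.31: furniture → 4.75% + 0% municipal = 4.75% → €3.77
Office chair €142.36: furniture → 4.75% + 0% municipal = 4.75% → €6.76
Wall mirror €63.81: furniture → 4.75% + 0% municipal = 4.75% → €3.03
Basic car wash €11.07: taxable services → 8.25% + 0% municipal = 8.25% → €0.91
Stainless water bottle €22.66: other taxable items → 3.75% + 3% municipal = 6.75% → €1.53
Spiral notebook €3.30: other taxable items → 3.75% + 3% municipal = 6.75% → €0.22
Dry cleaning (3 garments) €41.26: taxable services → 8.25% + 0% municipal = 8.25% → €3.40
Photo printing (20 prints) €14.35: taxable services → 8.25% + 0% municipal = 8.25% → €1.18
Key duplication €6.50: taxable services → 8.25% + 0% municipal = 8.25% → €0.54
Dresser €498.72: furniture → 4.75% + 0% municipal = 4.75% → €23.69
Subtotal = €929.11; tax = €48.12; total due = €977.23

€977.23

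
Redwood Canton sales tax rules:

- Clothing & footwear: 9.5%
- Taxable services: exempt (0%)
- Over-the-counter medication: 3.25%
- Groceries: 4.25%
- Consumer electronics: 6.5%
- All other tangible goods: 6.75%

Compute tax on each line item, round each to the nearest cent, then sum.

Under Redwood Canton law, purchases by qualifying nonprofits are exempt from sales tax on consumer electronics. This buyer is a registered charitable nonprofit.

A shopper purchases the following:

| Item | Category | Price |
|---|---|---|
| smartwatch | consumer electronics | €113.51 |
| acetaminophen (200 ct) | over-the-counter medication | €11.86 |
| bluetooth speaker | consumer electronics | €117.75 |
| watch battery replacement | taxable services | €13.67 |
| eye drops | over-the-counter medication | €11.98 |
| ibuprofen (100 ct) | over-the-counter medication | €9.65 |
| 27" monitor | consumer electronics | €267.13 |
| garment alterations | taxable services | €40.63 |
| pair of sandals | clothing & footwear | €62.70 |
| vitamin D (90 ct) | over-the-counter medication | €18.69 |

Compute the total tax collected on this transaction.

Smartwatch €113.51: consumer electronics, buyer-exempt → 0% → €0.00
Acetaminophen (200 ct) €11.86: over-the-counter medication → 3.25% → €0.39
Bluetooth speaker €117.75: consumer electronics, buyer-exempt → 0% → €0.00
Watch battery replacement €13.67: taxable services → 0% → €0.00
Eye drops €11.98: over-the-counter medication → 3.25% → €0.39
Ibuprofen (100 ct) €9.65: over-the-counter medication → 3.25% → €0.31
27" monitor €267.13: consumer electronics, buyer-exempt → 0% → €0.00
Garment alterations €40.63: taxable services → 0% → €0.00
Pair of sandals €62.70: clothing & footwear → 9.5% → €5.96
Vitamin D (90 ct) €18.69: over-the-counter medication → 3.25% → €0.61
Total tax = €0.39 + €0.39 + €0.31 + €5.96 + €0.61 = €7.66

€7.66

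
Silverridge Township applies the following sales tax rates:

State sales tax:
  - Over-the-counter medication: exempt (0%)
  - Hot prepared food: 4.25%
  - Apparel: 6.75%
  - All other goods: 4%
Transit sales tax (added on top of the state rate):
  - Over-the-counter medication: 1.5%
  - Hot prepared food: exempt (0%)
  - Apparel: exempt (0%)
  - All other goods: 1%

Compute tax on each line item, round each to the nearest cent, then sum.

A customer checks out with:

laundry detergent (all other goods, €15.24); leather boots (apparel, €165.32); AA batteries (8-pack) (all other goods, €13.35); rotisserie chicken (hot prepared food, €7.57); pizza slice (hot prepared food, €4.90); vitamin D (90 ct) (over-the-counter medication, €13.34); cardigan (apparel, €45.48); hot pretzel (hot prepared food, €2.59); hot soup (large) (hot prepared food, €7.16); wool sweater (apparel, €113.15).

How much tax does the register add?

Laundry detergent €15.24: all other goods → 4% + 1% transit = 5% → €0.76
Leather boots €165.32: apparel → 6.75% + 0% transit = 6.75% → €11.16
AA batteries (8-pack) €13.35: all other goods → 4% + 1% transit = 5% → €0.67
Rotisserie chicken €7.57: hot prepared food → 4.25% + 0% transit = 4.25% → €0.32
Pizza slice €4.90: hot prepared food → 4.25% + 0% transit = 4.25% → €0.21
Vitamin D (90 ct) €13.34: over-the-counter medication → 0% + 1.5% transit = 1.5% → €0.20
Cardigan €45.48: apparel → 6.75% + 0% transit = 6.75% → €3.07
Hot pretzel €2.59: hot prepared food → 4.25% + 0% transit = 4.25% → €0.11
Hot soup (large) €7.16: hot prepared food → 4.25% + 0% transit = 4.25% → €0.30
Wool sweater €113.15: apparel → 6.75% + 0% transit = 6.75% → €7.64
Total tax = €0.76 + €11.16 + €0.67 + €0.32 + €0.21 + €0.20 + €3.07 + €0.11 + €0.30 + €7.64 = €24.44

€24.44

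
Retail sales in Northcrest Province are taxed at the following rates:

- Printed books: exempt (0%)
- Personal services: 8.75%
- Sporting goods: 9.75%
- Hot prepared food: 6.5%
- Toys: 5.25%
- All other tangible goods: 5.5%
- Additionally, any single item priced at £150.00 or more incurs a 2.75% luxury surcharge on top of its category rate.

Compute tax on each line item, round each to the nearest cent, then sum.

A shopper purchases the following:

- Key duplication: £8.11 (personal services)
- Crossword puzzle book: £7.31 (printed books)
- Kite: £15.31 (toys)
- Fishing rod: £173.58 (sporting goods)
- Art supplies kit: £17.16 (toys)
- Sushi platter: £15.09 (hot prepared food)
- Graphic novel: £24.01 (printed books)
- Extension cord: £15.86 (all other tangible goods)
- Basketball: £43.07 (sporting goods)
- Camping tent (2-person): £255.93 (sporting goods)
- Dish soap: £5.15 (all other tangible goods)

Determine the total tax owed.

Key duplication £8.11: personal services → 8.75% → £0.71
Crossword puzzle book £7.31: printed books → 0% → £0.00
Kite £15.31: toys → 5.25% → £0.80
Fishing rod £173.58: sporting goods → 9.75% + 2.75% surcharge = 12.5% → £21.70
Art supplies kit £17.16: toys → 5.25% → £0.90
Sushi platter £15.09: hot prepared food → 6.5% → £0.98
Graphic novel £24.01: printed books → 0% → £0.00
Extension cord £15.86: all other tangible goods → 5.5% → £0.87
Basketball £43.07: sporting goods → 9.75% → £4.20
Camping tent (2-person) £255.93: sporting goods → 9.75% + 2.75% surcharge = 12.5% → £31.99
Dish soap £5.15: all other tangible goods → 5.5% → £0.28
Total tax = £0.71 + £0.80 + £21.70 + £0.90 + £0.98 + £0.87 + £4.20 + £31.99 + £0.28 = £62.43

£62.43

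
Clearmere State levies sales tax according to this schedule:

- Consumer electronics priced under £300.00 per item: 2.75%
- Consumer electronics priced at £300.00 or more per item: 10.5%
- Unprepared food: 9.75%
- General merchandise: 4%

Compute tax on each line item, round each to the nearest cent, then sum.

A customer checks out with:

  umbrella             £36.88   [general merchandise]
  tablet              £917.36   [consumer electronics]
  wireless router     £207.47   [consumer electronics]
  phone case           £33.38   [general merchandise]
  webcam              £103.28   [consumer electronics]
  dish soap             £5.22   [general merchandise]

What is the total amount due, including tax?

£1411.49

Umbrella £36.88: general merchandise → 4% → £1.48
Tablet £917.36: consumer electronics, £300.00 or more → 10.5% → £96.32
Wireless router £207.47: consumer electronics, under £300.00 → 2.75% → £5.71
Phone case £33.38: general merchandise → 4% → £1.34
Webcam £103.28: consumer electronics, under £300.00 → 2.75% → £2.84
Dish soap £5.22: general merchandise → 4% → £0.21
Subtotal = £1303.59; tax = £107.90; total due = £1411.49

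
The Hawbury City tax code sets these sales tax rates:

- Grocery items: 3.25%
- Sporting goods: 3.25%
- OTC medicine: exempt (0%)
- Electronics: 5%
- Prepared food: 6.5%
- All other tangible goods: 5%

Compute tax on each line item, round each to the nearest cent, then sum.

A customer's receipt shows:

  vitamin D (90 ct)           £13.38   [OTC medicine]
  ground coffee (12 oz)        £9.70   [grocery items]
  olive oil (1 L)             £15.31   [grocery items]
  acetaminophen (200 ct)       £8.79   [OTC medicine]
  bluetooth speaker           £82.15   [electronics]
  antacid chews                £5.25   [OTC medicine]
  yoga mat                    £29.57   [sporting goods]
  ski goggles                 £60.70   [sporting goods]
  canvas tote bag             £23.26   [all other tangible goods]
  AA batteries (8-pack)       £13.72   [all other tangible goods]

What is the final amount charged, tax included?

Vitamin D (90 ct) £13.38: OTC medicine → 0% → £0.00
Ground coffee (12 oz) £9.70: grocery items → 3.25% → £0.32
Olive oil (1 L) £15.31: grocery items → 3.25% → £0.50
Acetaminophen (200 ct) £8.79: OTC medicine → 0% → £0.00
Bluetooth speaker £82.15: electronics → 5% → £4.11
Antacid chews £5.25: OTC medicine → 0% → £0.00
Yoga mat £29.57: sporting goods → 3.25% → £0.96
Ski goggles £60.70: sporting goods → 3.25% → £1.97
Canvas tote bag £23.26: all other tangible goods → 5% → £1.16
AA batteries (8-pack) £13.72: all other tangible goods → 5% → £0.69
Subtotal = £261.83; tax = £9.71; total due = £271.54

£271.54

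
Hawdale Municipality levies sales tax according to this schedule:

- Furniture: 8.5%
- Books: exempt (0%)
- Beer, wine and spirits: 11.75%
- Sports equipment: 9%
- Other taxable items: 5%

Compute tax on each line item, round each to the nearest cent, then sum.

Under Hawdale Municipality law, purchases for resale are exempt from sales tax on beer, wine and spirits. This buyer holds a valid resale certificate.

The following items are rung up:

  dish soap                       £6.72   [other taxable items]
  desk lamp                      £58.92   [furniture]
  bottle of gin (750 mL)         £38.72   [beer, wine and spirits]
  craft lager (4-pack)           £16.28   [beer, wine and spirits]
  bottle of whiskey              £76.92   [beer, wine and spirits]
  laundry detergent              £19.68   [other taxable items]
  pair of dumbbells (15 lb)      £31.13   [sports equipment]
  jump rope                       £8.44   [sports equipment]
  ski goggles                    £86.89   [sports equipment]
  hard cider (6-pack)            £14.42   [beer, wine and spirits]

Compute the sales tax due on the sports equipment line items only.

Pair of dumbbells (15 lb) £31.13: sports equipment → 9% → £2.80
Jump rope £8.44: sports equipment → 9% → £0.76
Ski goggles £86.89: sports equipment → 9% → £7.82
Tax on sports equipment = £2.80 + £0.76 + £7.82 = £11.38

£11.38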